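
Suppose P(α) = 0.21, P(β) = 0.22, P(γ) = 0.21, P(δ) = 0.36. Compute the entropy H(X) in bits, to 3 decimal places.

H = −Σ pᵢ log₂ pᵢ.
−0.21·log₂(0.21) = 0.4728
−0.22·log₂(0.22) = 0.4806
−0.21·log₂(0.21) = 0.4728
−0.36·log₂(0.36) = 0.5306
Sum ≈ 1.9568 → 1.957 bits.

1.957 bits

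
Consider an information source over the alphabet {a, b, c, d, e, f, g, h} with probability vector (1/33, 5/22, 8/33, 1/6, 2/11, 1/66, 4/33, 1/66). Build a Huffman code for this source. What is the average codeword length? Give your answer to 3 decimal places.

Repeatedly combine the two least-probable nodes; the expected code length is the sum of the merged weights.
merge 1/66 + 1/66 → 1/33
merge 1/33 + 1/33 → 2/33
merge 2/33 + 4/33 → 2/11
merge 1/6 + 2/11 → 23/66
merge 2/11 + 5/22 → 9/22
merge 8/33 + 23/66 → 13/22
merge 9/22 + 13/22 → 1
L = 1/33 + 2/33 + 2/11 + 23/66 + 9/22 + 13/22 + 1 = 173/66 ≈ 2.621 bits/symbol.

2.621 bits/symbol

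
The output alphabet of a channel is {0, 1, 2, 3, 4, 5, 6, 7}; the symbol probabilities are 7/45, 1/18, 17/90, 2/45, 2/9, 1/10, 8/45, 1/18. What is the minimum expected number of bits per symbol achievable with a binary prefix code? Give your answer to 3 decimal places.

Repeatedly combine the two least-probable nodes; the expected code length is the sum of the merged weights.
merge 2/45 + 1/18 → 1/10
merge 1/18 + 1/10 → 7/45
merge 1/10 + 7/45 → 23/90
merge 7/45 + 8/45 → 1/3
merge 17/90 + 2/9 → 37/90
merge 23/90 + 1/3 → 53/90
merge 37/90 + 53/90 → 1
L = 1/10 + 7/45 + 23/90 + 1/3 + 37/90 + 53/90 + 1 = 128/45 ≈ 2.844 bits/symbol.

2.844 bits/symbol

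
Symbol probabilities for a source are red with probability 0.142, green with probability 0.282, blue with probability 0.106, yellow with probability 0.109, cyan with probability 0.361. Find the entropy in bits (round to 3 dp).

H = −Σ pᵢ log₂ pᵢ.
−0.142·log₂(0.142) = 0.3999
−0.282·log₂(0.282) = 0.5150
−0.106·log₂(0.106) = 0.3432
−0.109·log₂(0.109) = 0.3485
−0.361·log₂(0.361) = 0.5306
Sum ≈ 2.1373 → 2.137 bits.

2.137 bits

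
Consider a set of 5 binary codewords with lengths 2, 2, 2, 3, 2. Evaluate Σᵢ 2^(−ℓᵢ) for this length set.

With common denominator 2^3 = 8: Σ 2^(−ℓᵢ) = 2/8 + 2/8 + 2/8 + 1/8 + 2/8 = 9/8 = 1.125.

1.125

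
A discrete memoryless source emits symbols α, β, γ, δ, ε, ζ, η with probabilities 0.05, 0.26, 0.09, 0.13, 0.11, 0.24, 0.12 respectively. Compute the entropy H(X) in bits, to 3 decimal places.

H = −Σ pᵢ log₂ pᵢ.
−0.05·log₂(0.05) = 0.2161
−0.26·log₂(0.26) = 0.5053
−0.09·log₂(0.09) = 0.3127
−0.13·log₂(0.13) = 0.3826
−0.11·log₂(0.11) = 0.3503
−0.24·log₂(0.24) = 0.4941
−0.12·log₂(0.12) = 0.3671
Sum ≈ 2.6282 → 2.628 bits.

2.628 bits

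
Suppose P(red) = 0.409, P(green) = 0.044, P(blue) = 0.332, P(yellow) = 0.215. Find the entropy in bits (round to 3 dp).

1.731 bits

H = −Σ pᵢ log₂ pᵢ.
−0.409·log₂(0.409) = 0.5275
−0.044·log₂(0.044) = 0.1983
−0.332·log₂(0.332) = 0.5281
−0.215·log₂(0.215) = 0.4768
Sum ≈ 1.7307 → 1.731 bits.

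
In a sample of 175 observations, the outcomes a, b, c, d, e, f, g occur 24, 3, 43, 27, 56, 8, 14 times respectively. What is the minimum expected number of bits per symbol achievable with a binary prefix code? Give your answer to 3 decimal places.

Probabilities are the counts divided by 175.
Repeatedly combine the two least-probable nodes; the expected code length is the sum of the merged weights.
merge 3/175 + 8/175 → 11/175
merge 11/175 + 2/25 → 1/7
merge 24/175 + 1/7 → 7/25
merge 27/175 + 43/175 → 2/5
merge 7/25 + 8/25 → 3/5
merge 2/5 + 3/5 → 1
L = 11/175 + 1/7 + 7/25 + 2/5 + 3/5 + 1 = 87/35 ≈ 2.486 bits/symbol.

2.486 bits/symbol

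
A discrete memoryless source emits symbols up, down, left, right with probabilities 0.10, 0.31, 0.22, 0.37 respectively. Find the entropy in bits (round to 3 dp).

1.867 bits

H = −Σ pᵢ log₂ pᵢ.
−0.10·log₂(0.10) = 0.3322
−0.31·log₂(0.31) = 0.5238
−0.22·log₂(0.22) = 0.4806
−0.37·log₂(0.37) = 0.5307
Sum ≈ 1.8673 → 1.867 bits.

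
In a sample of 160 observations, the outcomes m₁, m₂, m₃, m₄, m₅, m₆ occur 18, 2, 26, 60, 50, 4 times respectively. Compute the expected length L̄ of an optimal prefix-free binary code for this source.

Probabilities are the counts divided by 160.
Repeatedly combine the two least-probable nodes; the expected code length is the sum of the merged weights.
merge 1/80 + 1/40 → 3/80
merge 3/80 + 9/80 → 3/20
merge 3/20 + 13/80 → 5/16
merge 5/16 + 5/16 → 5/8
merge 3/8 + 5/8 → 1
L = 3/80 + 3/20 + 5/16 + 5/8 + 1 = 17/8 = 2.125 bits/symbol.

2.125 bits/symbol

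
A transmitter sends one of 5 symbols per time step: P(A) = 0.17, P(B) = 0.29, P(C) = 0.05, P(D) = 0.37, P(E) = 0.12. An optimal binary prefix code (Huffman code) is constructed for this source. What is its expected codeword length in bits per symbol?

2.14 bits/symbol

Repeatedly combine the two least-probable nodes; the expected code length is the sum of the merged weights.
merge 1/20 + 3/25 → 17/100
merge 17/100 + 17/100 → 17/50
merge 29/100 + 17/50 → 63/100
merge 37/100 + 63/100 → 1
L = 17/100 + 17/50 + 63/100 + 1 = 107/50 = 2.14 bits/symbol.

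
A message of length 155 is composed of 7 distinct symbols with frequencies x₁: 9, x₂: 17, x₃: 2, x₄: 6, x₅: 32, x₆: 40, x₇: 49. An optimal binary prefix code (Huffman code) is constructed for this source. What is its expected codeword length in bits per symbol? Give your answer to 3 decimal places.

2.381 bits/symbol

Probabilities are the counts divided by 155.
Repeatedly combine the two least-probable nodes; the expected code length is the sum of the merged weights.
merge 2/155 + 6/155 → 8/155
merge 8/155 + 9/155 → 17/155
merge 17/155 + 17/155 → 34/155
merge 32/155 + 34/155 → 66/155
merge 8/31 + 49/155 → 89/155
merge 66/155 + 89/155 → 1
L = 8/155 + 17/155 + 34/155 + 66/155 + 89/155 + 1 = 369/155 ≈ 2.381 bits/symbol.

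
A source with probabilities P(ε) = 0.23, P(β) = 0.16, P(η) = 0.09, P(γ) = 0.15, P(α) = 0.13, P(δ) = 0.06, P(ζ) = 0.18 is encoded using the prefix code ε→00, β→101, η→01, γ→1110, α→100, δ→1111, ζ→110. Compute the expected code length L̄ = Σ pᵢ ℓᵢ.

2.89 bits/symbol

L̄ = Σ pᵢ·ℓᵢ = 0.23·2 + 0.16·3 + 0.09·2 + 0.15·4 + 0.13·3 + 0.06·4 + 0.18·3 = 2.89 bits/symbol.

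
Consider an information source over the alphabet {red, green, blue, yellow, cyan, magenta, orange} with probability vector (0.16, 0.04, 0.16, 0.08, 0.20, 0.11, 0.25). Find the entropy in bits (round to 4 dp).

H = −Σ pᵢ log₂ pᵢ.
−0.16·log₂(0.16) = 0.4230
−0.04·log₂(0.04) = 0.1858
−0.16·log₂(0.16) = 0.4230
−0.08·log₂(0.08) = 0.2915
−0.20·log₂(0.20) = 0.4644
−0.11·log₂(0.11) = 0.3503
−0.25·log₂(0.25) = 0.5000
Sum ≈ 2.6380 → 2.6380 bits.

2.6380 bits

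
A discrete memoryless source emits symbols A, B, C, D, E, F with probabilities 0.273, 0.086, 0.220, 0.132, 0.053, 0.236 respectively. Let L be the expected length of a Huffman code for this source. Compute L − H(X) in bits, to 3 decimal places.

0.012 bits

Entropy H = −Σ p log₂ p ≈ 2.3982 bits.
Huffman merges: 53/1000+43/500→139/1000; 33/250+139/1000→271/1000; 11/50+59/250→57/125; 271/1000+273/1000→68/125; 57/125+68/125→1. L = 241/100 ≈ 2.4100.
L − H = 2.4100 − 2.3982 = 0.012 bits.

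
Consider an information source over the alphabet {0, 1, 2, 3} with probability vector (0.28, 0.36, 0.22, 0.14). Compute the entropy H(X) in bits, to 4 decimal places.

1.9225 bits

H = −Σ pᵢ log₂ pᵢ.
−0.28·log₂(0.28) = 0.5142
−0.36·log₂(0.36) = 0.5306
−0.22·log₂(0.22) = 0.4806
−0.14·log₂(0.14) = 0.3971
Sum ≈ 1.9225 → 1.9225 bits.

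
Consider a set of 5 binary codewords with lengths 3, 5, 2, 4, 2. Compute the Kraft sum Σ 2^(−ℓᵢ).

0.71875

With common denominator 2^5 = 32: Σ 2^(−ℓᵢ) = 4/32 + 1/32 + 8/32 + 2/32 + 8/32 = 23/32 = 0.71875.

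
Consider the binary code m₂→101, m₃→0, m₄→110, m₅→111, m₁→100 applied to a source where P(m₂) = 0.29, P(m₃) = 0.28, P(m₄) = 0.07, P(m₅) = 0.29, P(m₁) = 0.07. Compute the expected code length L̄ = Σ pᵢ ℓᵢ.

2.44 bits/symbol

L̄ = Σ pᵢ·ℓᵢ = 0.29·3 + 0.28·1 + 0.07·3 + 0.29·3 + 0.07·3 = 2.44 bits/symbol.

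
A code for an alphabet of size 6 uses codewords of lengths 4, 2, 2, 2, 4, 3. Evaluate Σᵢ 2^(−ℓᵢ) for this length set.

With common denominator 2^4 = 16: Σ 2^(−ℓᵢ) = 1/16 + 4/16 + 4/16 + 4/16 + 1/16 + 2/16 = 16/16 = 1.

1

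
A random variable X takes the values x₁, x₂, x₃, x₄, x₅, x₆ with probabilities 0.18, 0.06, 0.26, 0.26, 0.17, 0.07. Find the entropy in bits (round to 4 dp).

H = −Σ pᵢ log₂ pᵢ.
−0.18·log₂(0.18) = 0.4453
−0.06·log₂(0.06) = 0.2435
−0.26·log₂(0.26) = 0.5053
−0.26·log₂(0.26) = 0.5053
−0.17·log₂(0.17) = 0.4346
−0.07·log₂(0.07) = 0.2686
Sum ≈ 2.4026 → 2.4026 bits.

2.4026 bits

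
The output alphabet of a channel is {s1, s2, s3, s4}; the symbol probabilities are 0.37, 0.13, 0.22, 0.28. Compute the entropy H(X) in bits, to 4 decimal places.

1.9082 bits

H = −Σ pᵢ log₂ pᵢ.
−0.37·log₂(0.37) = 0.5307
−0.13·log₂(0.13) = 0.3826
−0.22·log₂(0.22) = 0.4806
−0.28·log₂(0.28) = 0.5142
Sum ≈ 1.9082 → 1.9082 bits.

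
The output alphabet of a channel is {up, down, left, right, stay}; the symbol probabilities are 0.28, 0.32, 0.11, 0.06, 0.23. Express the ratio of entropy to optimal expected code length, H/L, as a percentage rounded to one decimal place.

97.8%

Entropy H = −Σ p log₂ p ≈ 2.1217 bits.
Huffman merges: 3/50+11/100→17/100; 17/100+23/100→2/5; 7/25+8/25→3/5; 2/5+3/5→1. L = 217/100 ≈ 2.1700.
Efficiency = H/L = 2.1217/2.1700 = 97.8%.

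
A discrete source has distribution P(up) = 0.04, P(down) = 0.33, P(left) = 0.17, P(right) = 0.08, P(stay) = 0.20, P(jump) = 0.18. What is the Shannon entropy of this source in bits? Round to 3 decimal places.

H = −Σ pᵢ log₂ pᵢ.
−0.04·log₂(0.04) = 0.1858
−0.33·log₂(0.33) = 0.5278
−0.17·log₂(0.17) = 0.4346
−0.08·log₂(0.08) = 0.2915
−0.20·log₂(0.20) = 0.4644
−0.18·log₂(0.18) = 0.4453
Sum ≈ 2.3494 → 2.349 bits.

2.349 bits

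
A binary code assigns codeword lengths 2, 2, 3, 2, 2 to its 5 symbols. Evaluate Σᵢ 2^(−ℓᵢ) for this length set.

1.125

With common denominator 2^3 = 8: Σ 2^(−ℓᵢ) = 2/8 + 2/8 + 1/8 + 2/8 + 2/8 = 9/8 = 1.125.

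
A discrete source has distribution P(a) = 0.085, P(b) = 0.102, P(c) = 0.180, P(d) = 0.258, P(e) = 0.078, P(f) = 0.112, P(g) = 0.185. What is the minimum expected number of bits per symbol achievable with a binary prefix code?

2.72 bits/symbol

Repeatedly combine the two least-probable nodes; the expected code length is the sum of the merged weights.
merge 39/500 + 17/200 → 163/1000
merge 51/500 + 14/125 → 107/500
merge 163/1000 + 9/50 → 343/1000
merge 37/200 + 107/500 → 399/1000
merge 129/500 + 343/1000 → 601/1000
merge 399/1000 + 601/1000 → 1
L = 163/1000 + 107/500 + 343/1000 + 399/1000 + 601/1000 + 1 = 68/25 = 2.72 bits/symbol.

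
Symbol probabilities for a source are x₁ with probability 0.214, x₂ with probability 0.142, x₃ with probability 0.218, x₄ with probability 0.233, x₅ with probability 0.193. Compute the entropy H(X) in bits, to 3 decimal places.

2.303 bits

H = −Σ pᵢ log₂ pᵢ.
−0.214·log₂(0.214) = 0.4760
−0.142·log₂(0.142) = 0.3999
−0.218·log₂(0.218) = 0.4791
−0.233·log₂(0.233) = 0.4897
−0.193·log₂(0.193) = 0.4581
Sum ≈ 2.3027 → 2.303 bits.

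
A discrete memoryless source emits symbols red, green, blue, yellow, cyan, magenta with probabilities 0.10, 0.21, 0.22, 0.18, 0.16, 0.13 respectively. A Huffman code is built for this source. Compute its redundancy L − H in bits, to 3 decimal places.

0.033 bits

Entropy H = −Σ p log₂ p ≈ 2.5366 bits.
Huffman merges: 1/10+13/100→23/100; 4/25+9/50→17/50; 21/100+11/50→43/100; 23/100+17/50→57/100; 43/100+57/100→1. L = 257/100 ≈ 2.5700.
L − H = 2.5700 − 2.5366 = 0.033 bits.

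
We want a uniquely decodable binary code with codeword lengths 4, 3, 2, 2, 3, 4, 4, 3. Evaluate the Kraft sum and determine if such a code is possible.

1.0625; no

With common denominator 2^4 = 16: Σ 2^(−ℓᵢ) = 1/16 + 2/16 + 4/16 + 4/16 + 2/16 + 1/16 + 1/16 + 2/16 = 17/16 = 1.0625.
Kraft's inequality requires Σ ≤ 1; here Σ = 1.0625 > 1, so no such prefix code exists.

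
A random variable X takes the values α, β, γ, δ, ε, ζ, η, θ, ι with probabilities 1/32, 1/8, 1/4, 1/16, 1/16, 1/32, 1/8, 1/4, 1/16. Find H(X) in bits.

Each probability is a power of 1/2, so log₂(1/p) is an integer.
H = Σ p·log₂(1/p) = 1/32·5 + 1/8·3 + 1/4·2 + 1/16·4 + 1/16·4 + 1/32·5 + 1/8·3 + 1/4·2 + 1/16·4 = 2.8125 bits.

2.8125 bits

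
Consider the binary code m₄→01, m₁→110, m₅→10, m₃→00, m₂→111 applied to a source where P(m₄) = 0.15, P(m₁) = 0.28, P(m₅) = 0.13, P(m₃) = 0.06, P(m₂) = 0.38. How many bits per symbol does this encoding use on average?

L̄ = Σ pᵢ·ℓᵢ = 0.15·2 + 0.28·3 + 0.13·2 + 0.06·2 + 0.38·3 = 2.66 bits/symbol.

2.66 bits/symbol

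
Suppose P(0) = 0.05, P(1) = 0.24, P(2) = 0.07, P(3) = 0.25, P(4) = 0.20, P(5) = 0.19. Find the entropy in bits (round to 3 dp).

H = −Σ pᵢ log₂ pᵢ.
−0.05·log₂(0.05) = 0.2161
−0.24·log₂(0.24) = 0.4941
−0.07·log₂(0.07) = 0.2686
−0.25·log₂(0.25) = 0.5000
−0.20·log₂(0.20) = 0.4644
−0.19·log₂(0.19) = 0.4552
Sum ≈ 2.3984 → 2.398 bits.

2.398 bits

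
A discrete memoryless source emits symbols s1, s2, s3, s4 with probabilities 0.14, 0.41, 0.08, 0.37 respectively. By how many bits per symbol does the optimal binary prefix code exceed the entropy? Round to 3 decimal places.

0.063 bits

Entropy H = −Σ p log₂ p ≈ 1.7467 bits.
Huffman merges: 2/25+7/50→11/50; 11/50+37/100→59/100; 41/100+59/100→1. L = 181/100 ≈ 1.8100.
L − H = 1.8100 − 1.7467 = 0.063 bits.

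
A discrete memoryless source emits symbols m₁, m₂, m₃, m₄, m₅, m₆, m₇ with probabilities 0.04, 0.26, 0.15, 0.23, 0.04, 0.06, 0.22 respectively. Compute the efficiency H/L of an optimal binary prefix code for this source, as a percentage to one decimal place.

Entropy H = −Σ p log₂ p ≈ 2.4991 bits.
Huffman merges: 1/25+1/25→2/25; 3/50+2/25→7/50; 7/50+3/20→29/100; 11/50+23/100→9/20; 13/50+29/100→11/20; 9/20+11/20→1. L = 251/100 ≈ 2.5100.
Efficiency = H/L = 2.4991/2.5100 = 99.6%.

99.6%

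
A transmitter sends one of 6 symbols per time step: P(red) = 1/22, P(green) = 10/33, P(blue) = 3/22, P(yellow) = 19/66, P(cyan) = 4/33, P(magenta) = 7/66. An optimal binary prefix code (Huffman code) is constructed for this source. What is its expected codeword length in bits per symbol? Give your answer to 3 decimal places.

2.409 bits/symbol

Repeatedly combine the two least-probable nodes; the expected code length is the sum of the merged weights.
merge 1/22 + 7/66 → 5/33
merge 4/33 + 3/22 → 17/66
merge 5/33 + 17/66 → 9/22
merge 19/66 + 10/33 → 13/22
merge 9/22 + 13/22 → 1
L = 5/33 + 17/66 + 9/22 + 13/22 + 1 = 53/22 ≈ 2.409 bits/symbol.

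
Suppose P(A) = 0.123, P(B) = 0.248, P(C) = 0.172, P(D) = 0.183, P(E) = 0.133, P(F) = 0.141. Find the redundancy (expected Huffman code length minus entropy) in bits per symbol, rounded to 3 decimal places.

0.028 bits

Entropy H = −Σ p log₂ p ≈ 2.5415 bits.
Huffman merges: 123/1000+133/1000→32/125; 141/1000+43/250→313/1000; 183/1000+31/125→431/1000; 32/125+313/1000→569/1000; 431/1000+569/1000→1. L = 2569/1000 ≈ 2.5690.
L − H = 2.5690 − 2.5415 = 0.028 bits.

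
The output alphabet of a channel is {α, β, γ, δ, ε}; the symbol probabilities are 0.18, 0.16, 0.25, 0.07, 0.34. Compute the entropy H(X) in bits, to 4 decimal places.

H = −Σ pᵢ log₂ pᵢ.
−0.18·log₂(0.18) = 0.4453
−0.16·log₂(0.16) = 0.4230
−0.25·log₂(0.25) = 0.5000
−0.07·log₂(0.07) = 0.2686
−0.34·log₂(0.34) = 0.5292
Sum ≈ 2.1661 → 2.1661 bits.

2.1661 bits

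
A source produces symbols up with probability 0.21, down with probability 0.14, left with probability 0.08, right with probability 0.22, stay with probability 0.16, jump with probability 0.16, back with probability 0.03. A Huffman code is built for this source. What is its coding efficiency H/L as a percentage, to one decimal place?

Entropy H = −Σ p log₂ p ≈ 2.6398 bits.
Huffman merges: 3/100+2/25→11/100; 11/100+7/50→1/4; 4/25+4/25→8/25; 21/100+11/50→43/100; 1/4+8/25→57/100; 43/100+57/100→1. L = 67/25 ≈ 2.6800.
Efficiency = H/L = 2.6398/2.6800 = 98.5%.

98.5%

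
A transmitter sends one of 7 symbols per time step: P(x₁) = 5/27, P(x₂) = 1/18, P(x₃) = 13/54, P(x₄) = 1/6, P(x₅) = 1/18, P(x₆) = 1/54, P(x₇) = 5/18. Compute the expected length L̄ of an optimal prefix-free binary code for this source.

2.5 bits/symbol

Repeatedly combine the two least-probable nodes; the expected code length is the sum of the merged weights.
merge 1/54 + 1/18 → 2/27
merge 1/18 + 2/27 → 7/54
merge 7/54 + 1/6 → 8/27
merge 5/27 + 13/54 → 23/54
merge 5/18 + 8/27 → 31/54
merge 23/54 + 31/54 → 1
L = 2/27 + 7/54 + 8/27 + 23/54 + 31/54 + 1 = 5/2 = 2.5 bits/symbol.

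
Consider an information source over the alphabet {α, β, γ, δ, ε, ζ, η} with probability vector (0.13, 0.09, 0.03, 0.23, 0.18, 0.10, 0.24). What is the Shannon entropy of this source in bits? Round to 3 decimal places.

H = −Σ pᵢ log₂ pᵢ.
−0.13·log₂(0.13) = 0.3826
−0.09·log₂(0.09) = 0.3127
−0.03·log₂(0.03) = 0.1518
−0.23·log₂(0.23) = 0.4877
−0.18·log₂(0.18) = 0.4453
−0.10·log₂(0.10) = 0.3322
−0.24·log₂(0.24) = 0.4941
Sum ≈ 2.6064 → 2.606 bits.

2.606 bits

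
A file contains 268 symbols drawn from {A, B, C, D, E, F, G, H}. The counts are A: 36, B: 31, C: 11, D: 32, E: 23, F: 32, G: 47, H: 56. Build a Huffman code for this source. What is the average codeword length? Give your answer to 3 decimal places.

Probabilities are the counts divided by 268.
Repeatedly combine the two least-probable nodes; the expected code length is the sum of the merged weights.
merge 11/268 + 23/268 → 17/134
merge 31/268 + 8/67 → 63/268
merge 8/67 + 17/134 → 33/134
merge 9/67 + 47/268 → 83/268
merge 14/67 + 63/268 → 119/268
merge 33/134 + 83/268 → 149/268
merge 119/268 + 149/268 → 1
L = 17/134 + 63/268 + 33/134 + 83/268 + 119/268 + 149/268 + 1 = 391/134 ≈ 2.918 bits/symbol.

2.918 bits/symbol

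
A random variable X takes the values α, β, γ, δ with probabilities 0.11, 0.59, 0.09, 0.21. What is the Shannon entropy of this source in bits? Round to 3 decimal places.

1.585 bits

H = −Σ pᵢ log₂ pᵢ.
−0.11·log₂(0.11) = 0.3503
−0.59·log₂(0.59) = 0.4491
−0.09·log₂(0.09) = 0.3127
−0.21·log₂(0.21) = 0.4728
Sum ≈ 1.5849 → 1.585 bits.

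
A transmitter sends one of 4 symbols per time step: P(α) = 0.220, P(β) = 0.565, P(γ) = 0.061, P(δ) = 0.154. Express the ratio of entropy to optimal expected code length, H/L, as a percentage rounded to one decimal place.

97.4%

Entropy H = −Σ p log₂ p ≈ 1.6077 bits.
Huffman merges: 61/1000+77/500→43/200; 43/200+11/50→87/200; 87/200+113/200→1. L = 33/20 ≈ 1.6500.
Efficiency = H/L = 1.6077/1.6500 = 97.4%.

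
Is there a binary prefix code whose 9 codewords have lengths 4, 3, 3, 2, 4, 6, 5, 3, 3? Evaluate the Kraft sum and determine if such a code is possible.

With common denominator 2^6 = 64: Σ 2^(−ℓᵢ) = 4/64 + 8/64 + 8/64 + 16/64 + 4/64 + 1/64 + 2/64 + 8/64 + 8/64 = 59/64 = 0.921875.
Kraft's inequality requires Σ ≤ 1; here Σ = 0.921875 ≤ 1, so such a prefix code exists.

0.921875; yes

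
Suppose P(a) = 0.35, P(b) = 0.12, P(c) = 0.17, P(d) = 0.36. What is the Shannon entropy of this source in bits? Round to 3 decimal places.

1.862 bits

H = −Σ pᵢ log₂ pᵢ.
−0.35·log₂(0.35) = 0.5301
−0.12·log₂(0.12) = 0.3671
−0.17·log₂(0.17) = 0.4346
−0.36·log₂(0.36) = 0.5306
Sum ≈ 1.8624 → 1.862 bits.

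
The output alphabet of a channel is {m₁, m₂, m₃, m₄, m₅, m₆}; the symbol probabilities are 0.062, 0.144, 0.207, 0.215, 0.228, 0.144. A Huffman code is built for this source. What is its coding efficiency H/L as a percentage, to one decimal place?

Entropy H = −Σ p log₂ p ≈ 2.4874 bits.
Huffman merges: 31/500+18/125→103/500; 18/125+103/500→7/20; 207/1000+43/200→211/500; 57/250+7/20→289/500; 211/500+289/500→1. L = 639/250 ≈ 2.5560.
Efficiency = H/L = 2.4874/2.5560 = 97.3%.

97.3%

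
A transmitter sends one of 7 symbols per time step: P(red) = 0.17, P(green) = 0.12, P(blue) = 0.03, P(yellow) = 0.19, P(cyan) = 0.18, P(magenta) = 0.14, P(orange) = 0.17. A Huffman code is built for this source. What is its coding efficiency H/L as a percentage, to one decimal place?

96.6%

Entropy H = −Σ p log₂ p ≈ 2.6857 bits.
Huffman merges: 3/100+3/25→3/20; 7/50+3/20→29/100; 17/100+17/100→17/50; 9/50+19/100→37/100; 29/100+17/50→63/100; 37/100+63/100→1. L = 139/50 ≈ 2.7800.
Efficiency = H/L = 2.6857/2.7800 = 96.6%.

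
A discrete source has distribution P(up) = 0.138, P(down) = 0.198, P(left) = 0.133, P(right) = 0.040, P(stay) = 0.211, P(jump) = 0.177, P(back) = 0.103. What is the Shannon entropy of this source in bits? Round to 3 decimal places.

H = −Σ pᵢ log₂ pᵢ.
−0.138·log₂(0.138) = 0.3943
−0.198·log₂(0.198) = 0.4626
−0.133·log₂(0.133) = 0.3871
−0.040·log₂(0.040) = 0.1858
−0.211·log₂(0.211) = 0.4736
−0.177·log₂(0.177) = 0.4422
−0.103·log₂(0.103) = 0.3378
Sum ≈ 2.6833 → 2.683 bits.

2.683 bits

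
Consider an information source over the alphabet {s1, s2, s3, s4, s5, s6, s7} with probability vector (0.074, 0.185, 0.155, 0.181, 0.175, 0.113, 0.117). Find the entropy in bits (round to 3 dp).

H = −Σ pᵢ log₂ pᵢ.
−0.074·log₂(0.074) = 0.2780
−0.185·log₂(0.185) = 0.4504
−0.155·log₂(0.155) = 0.4169
−0.181·log₂(0.181) = 0.4463
−0.175·log₂(0.175) = 0.4401
−0.113·log₂(0.113) = 0.3555
−0.117·log₂(0.117) = 0.3622
Sum ≈ 2.7492 → 2.749 bits.

2.749 bits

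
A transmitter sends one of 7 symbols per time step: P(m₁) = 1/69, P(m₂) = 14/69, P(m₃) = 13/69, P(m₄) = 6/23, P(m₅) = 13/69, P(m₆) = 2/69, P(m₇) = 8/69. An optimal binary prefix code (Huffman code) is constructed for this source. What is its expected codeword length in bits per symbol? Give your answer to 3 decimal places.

Repeatedly combine the two least-probable nodes; the expected code length is the sum of the merged weights.
merge 1/69 + 2/69 → 1/23
merge 1/23 + 8/69 → 11/69
merge 11/69 + 13/69 → 8/23
merge 13/69 + 14/69 → 9/23
merge 6/23 + 8/23 → 14/23
merge 9/23 + 14/23 → 1
L = 1/23 + 11/69 + 8/23 + 9/23 + 14/23 + 1 = 176/69 ≈ 2.551 bits/symbol.

2.551 bits/symbol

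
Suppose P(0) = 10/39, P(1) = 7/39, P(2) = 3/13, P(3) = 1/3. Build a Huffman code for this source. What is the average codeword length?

2 bits/symbol

Repeatedly combine the two least-probable nodes; the expected code length is the sum of the merged weights.
merge 7/39 + 3/13 → 16/39
merge 10/39 + 1/3 → 23/39
merge 16/39 + 23/39 → 1
L = 16/39 + 23/39 + 1 = 2 bits/symbol.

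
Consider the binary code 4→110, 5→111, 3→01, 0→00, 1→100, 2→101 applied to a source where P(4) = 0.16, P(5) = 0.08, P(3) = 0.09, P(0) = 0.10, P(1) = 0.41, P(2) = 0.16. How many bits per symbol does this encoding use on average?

L̄ = Σ pᵢ·ℓᵢ = 0.16·3 + 0.08·3 + 0.09·2 + 0.10·2 + 0.41·3 + 0.16·3 = 2.81 bits/symbol.

2.81 bits/symbol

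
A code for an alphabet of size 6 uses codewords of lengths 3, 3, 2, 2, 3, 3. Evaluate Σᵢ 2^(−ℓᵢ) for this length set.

With common denominator 2^3 = 8: Σ 2^(−ℓᵢ) = 1/8 + 1/8 + 2/8 + 2/8 + 1/8 + 1/8 = 8/8 = 1.

1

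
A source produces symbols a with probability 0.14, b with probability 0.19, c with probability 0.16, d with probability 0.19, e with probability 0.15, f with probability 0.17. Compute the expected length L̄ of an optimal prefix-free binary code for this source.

Repeatedly combine the two least-probable nodes; the expected code length is the sum of the merged weights.
merge 7/50 + 3/20 → 29/100
merge 4/25 + 17/100 → 33/100
merge 19/100 + 19/100 → 19/50
merge 29/100 + 33/100 → 31/50
merge 19/50 + 31/50 → 1
L = 29/100 + 33/100 + 19/50 + 31/50 + 1 = 131/50 = 2.62 bits/symbol.

2.62 bits/symbol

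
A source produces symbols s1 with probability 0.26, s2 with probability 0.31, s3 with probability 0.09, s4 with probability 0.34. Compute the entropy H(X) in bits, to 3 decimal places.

H = −Σ pᵢ log₂ pᵢ.
−0.26·log₂(0.26) = 0.5053
−0.31·log₂(0.31) = 0.5238
−0.09·log₂(0.09) = 0.3127
−0.34·log₂(0.34) = 0.5292
Sum ≈ 1.8709 → 1.871 bits.

1.871 bits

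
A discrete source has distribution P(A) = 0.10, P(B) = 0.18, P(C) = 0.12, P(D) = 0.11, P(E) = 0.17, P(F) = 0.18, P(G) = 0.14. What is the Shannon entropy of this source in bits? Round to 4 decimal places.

2.7719 bits

H = −Σ pᵢ log₂ pᵢ.
−0.10·log₂(0.10) = 0.3322
−0.18·log₂(0.18) = 0.4453
−0.12·log₂(0.12) = 0.3671
−0.11·log₂(0.11) = 0.3503
−0.17·log₂(0.17) = 0.4346
−0.18·log₂(0.18) = 0.4453
−0.14·log₂(0.14) = 0.3971
Sum ≈ 2.7719 → 2.7719 bits.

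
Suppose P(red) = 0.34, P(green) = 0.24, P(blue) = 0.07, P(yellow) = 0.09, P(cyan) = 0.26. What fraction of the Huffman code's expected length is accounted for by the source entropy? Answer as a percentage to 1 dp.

Entropy H = −Σ p log₂ p ≈ 2.1098 bits.
Huffman merges: 7/100+9/100→4/25; 4/25+6/25→2/5; 13/50+17/50→3/5; 2/5+3/5→1. L = 54/25 ≈ 2.1600.
Efficiency = H/L = 2.1098/2.1600 = 97.7%.

97.7%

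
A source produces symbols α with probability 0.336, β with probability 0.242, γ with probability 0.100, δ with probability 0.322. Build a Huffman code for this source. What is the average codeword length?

Repeatedly combine the two least-probable nodes; the expected code length is the sum of the merged weights.
merge 1/10 + 121/500 → 171/500
merge 161/500 + 42/125 → 329/500
merge 171/500 + 329/500 → 1
L = 171/500 + 329/500 + 1 = 2 bits/symbol.

2 bits/symbol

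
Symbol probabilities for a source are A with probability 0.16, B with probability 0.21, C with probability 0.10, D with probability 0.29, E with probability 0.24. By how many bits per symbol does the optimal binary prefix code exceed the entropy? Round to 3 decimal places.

Entropy H = −Σ p log₂ p ≈ 2.2401 bits.
Huffman merges: 1/10+4/25→13/50; 21/100+6/25→9/20; 13/50+29/100→11/20; 9/20+11/20→1. L = 113/50 ≈ 2.2600.
L − H = 2.2600 − 2.2401 = 0.020 bits.

0.020 bits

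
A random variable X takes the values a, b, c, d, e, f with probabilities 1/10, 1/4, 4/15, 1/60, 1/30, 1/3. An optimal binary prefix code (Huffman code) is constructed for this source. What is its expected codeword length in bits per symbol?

2.2 bits/symbol

Repeatedly combine the two least-probable nodes; the expected code length is the sum of the merged weights.
merge 1/60 + 1/30 → 1/20
merge 1/20 + 1/10 → 3/20
merge 3/20 + 1/4 → 2/5
merge 4/15 + 1/3 → 3/5
merge 2/5 + 3/5 → 1
L = 1/20 + 3/20 + 2/5 + 3/5 + 1 = 11/5 = 2.2 bits/symbol.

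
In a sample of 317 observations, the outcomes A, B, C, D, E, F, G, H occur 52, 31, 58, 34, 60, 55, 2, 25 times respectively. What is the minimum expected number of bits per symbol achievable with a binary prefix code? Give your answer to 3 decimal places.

Probabilities are the counts divided by 317.
Repeatedly combine the two least-probable nodes; the expected code length is the sum of the merged weights.
merge 2/317 + 25/317 → 27/317
merge 27/317 + 31/317 → 58/317
merge 34/317 + 52/317 → 86/317
merge 55/317 + 58/317 → 113/317
merge 58/317 + 60/317 → 118/317
merge 86/317 + 113/317 → 199/317
merge 118/317 + 199/317 → 1
L = 27/317 + 58/317 + 86/317 + 113/317 + 118/317 + 199/317 + 1 = 918/317 ≈ 2.896 bits/symbol.

2.896 bits/symbol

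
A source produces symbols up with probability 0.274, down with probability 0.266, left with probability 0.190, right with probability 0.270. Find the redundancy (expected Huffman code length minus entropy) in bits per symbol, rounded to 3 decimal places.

0.015 bits

Entropy H = −Σ p log₂ p ≈ 1.9852 bits.
Huffman merges: 19/100+133/500→57/125; 27/100+137/500→68/125; 57/125+68/125→1. L = 2 ≈ 2.0000.
L − H = 2.0000 − 1.9852 = 0.015 bits.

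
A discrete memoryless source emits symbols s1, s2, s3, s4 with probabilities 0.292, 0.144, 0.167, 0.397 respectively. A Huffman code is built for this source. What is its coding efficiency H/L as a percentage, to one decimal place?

98.3%

Entropy H = −Σ p log₂ p ≈ 1.8815 bits.
Huffman merges: 18/125+167/1000→311/1000; 73/250+311/1000→603/1000; 397/1000+603/1000→1. L = 957/500 ≈ 1.9140.
Efficiency = H/L = 1.8815/1.9140 = 98.3%.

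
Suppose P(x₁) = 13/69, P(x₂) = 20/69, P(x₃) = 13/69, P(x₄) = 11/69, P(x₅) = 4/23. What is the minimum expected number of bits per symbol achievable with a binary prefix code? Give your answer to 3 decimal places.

2.333 bits/symbol

Repeatedly combine the two least-probable nodes; the expected code length is the sum of the merged weights.
merge 11/69 + 4/23 → 1/3
merge 13/69 + 13/69 → 26/69
merge 20/69 + 1/3 → 43/69
merge 26/69 + 43/69 → 1
L = 1/3 + 26/69 + 43/69 + 1 = 7/3 ≈ 2.333 bits/symbol.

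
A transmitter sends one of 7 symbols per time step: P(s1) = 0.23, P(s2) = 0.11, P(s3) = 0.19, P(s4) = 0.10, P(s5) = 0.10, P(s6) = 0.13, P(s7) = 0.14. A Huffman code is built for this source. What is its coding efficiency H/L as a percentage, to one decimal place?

Entropy H = −Σ p log₂ p ≈ 2.7373 bits.
Huffman merges: 1/10+1/10→1/5; 11/100+13/100→6/25; 7/50+19/100→33/100; 1/5+23/100→43/100; 6/25+33/100→57/100; 43/100+57/100→1. L = 277/100 ≈ 2.7700.
Efficiency = H/L = 2.7373/2.7700 = 98.8%.

98.8%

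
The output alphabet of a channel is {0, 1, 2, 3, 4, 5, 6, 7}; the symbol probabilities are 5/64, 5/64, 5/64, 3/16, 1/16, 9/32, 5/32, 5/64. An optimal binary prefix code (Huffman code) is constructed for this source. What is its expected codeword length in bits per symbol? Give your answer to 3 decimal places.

Repeatedly combine the two least-probable nodes; the expected code length is the sum of the merged weights.
merge 1/16 + 5/64 → 9/64
merge 5/64 + 5/64 → 5/32
merge 5/64 + 9/64 → 7/32
merge 5/32 + 5/32 → 5/16
merge 3/16 + 7/32 → 13/32
merge 9/32 + 5/16 → 19/32
merge 13/32 + 19/32 → 1
L = 9/64 + 5/32 + 7/32 + 5/16 + 13/32 + 19/32 + 1 = 181/64 ≈ 2.828 bits/symbol.

2.828 bits/symbol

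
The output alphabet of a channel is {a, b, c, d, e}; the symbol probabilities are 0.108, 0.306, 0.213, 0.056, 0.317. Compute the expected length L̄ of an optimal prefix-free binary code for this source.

Repeatedly combine the two least-probable nodes; the expected code length is the sum of the merged weights.
merge 7/125 + 27/250 → 41/250
merge 41/250 + 213/1000 → 377/1000
merge 153/500 + 317/1000 → 623/1000
merge 377/1000 + 623/1000 → 1
L = 41/250 + 377/1000 + 623/1000 + 1 = 541/250 = 2.164 bits/symbol.

2.164 bits/symbol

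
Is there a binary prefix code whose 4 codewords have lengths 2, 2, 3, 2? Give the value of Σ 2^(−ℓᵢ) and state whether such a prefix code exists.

0.875; yes

With common denominator 2^3 = 8: Σ 2^(−ℓᵢ) = 2/8 + 2/8 + 1/8 + 2/8 = 7/8 = 0.875.
Kraft's inequality requires Σ ≤ 1; here Σ = 0.875 ≤ 1, so such a prefix code exists.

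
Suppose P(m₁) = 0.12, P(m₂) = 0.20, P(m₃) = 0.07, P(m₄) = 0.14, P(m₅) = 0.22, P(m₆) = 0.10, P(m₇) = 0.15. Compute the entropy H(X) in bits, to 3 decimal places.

H = −Σ pᵢ log₂ pᵢ.
−0.12·log₂(0.12) = 0.3671
−0.20·log₂(0.20) = 0.4644
−0.07·log₂(0.07) = 0.2686
−0.14·log₂(0.14) = 0.3971
−0.22·log₂(0.22) = 0.4806
−0.10·log₂(0.10) = 0.3322
−0.15·log₂(0.15) = 0.4105
Sum ≈ 2.7204 → 2.720 bits.

2.720 bits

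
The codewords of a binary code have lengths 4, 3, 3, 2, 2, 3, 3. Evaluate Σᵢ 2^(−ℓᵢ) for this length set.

With common denominator 2^4 = 16: Σ 2^(−ℓᵢ) = 1/16 + 2/16 + 2/16 + 4/16 + 4/16 + 2/16 + 2/16 = 17/16 = 1.0625.

1.0625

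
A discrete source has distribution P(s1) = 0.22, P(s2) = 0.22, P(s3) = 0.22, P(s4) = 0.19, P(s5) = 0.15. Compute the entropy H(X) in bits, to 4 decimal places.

H = −Σ pᵢ log₂ pᵢ.
−0.22·log₂(0.22) = 0.4806
−0.22·log₂(0.22) = 0.4806
−0.22·log₂(0.22) = 0.4806
−0.19·log₂(0.19) = 0.4552
−0.15·log₂(0.15) = 0.4105
Sum ≈ 2.3075 → 2.3075 bits.

2.3075 bits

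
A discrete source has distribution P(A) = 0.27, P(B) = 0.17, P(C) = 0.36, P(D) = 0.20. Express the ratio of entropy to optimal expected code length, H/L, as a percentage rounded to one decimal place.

97.0%

Entropy H = −Σ p log₂ p ≈ 1.9396 bits.
Huffman merges: 17/100+1/5→37/100; 27/100+9/25→63/100; 37/100+63/100→1. L = 2 ≈ 2.0000.
Efficiency = H/L = 1.9396/2.0000 = 97.0%.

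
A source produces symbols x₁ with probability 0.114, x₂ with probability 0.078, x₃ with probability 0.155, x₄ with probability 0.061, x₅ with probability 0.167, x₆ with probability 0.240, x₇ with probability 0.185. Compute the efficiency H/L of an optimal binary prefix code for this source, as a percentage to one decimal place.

98.9%

Entropy H = −Σ p log₂ p ≈ 2.6830 bits.
Huffman merges: 61/1000+39/500→139/1000; 57/500+139/1000→253/1000; 31/200+167/1000→161/500; 37/200+6/25→17/40; 253/1000+161/500→23/40; 17/40+23/40→1. L = 1357/500 ≈ 2.7140.
Efficiency = H/L = 2.6830/2.7140 = 98.9%.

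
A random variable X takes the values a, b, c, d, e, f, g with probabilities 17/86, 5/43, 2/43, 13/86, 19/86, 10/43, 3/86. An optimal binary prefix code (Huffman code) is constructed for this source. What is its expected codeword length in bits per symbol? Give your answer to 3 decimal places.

Repeatedly combine the two least-probable nodes; the expected code length is the sum of the merged weights.
merge 3/86 + 2/43 → 7/86
merge 7/86 + 5/43 → 17/86
merge 13/86 + 17/86 → 15/43
merge 17/86 + 19/86 → 18/43
merge 10/43 + 15/43 → 25/43
merge 18/43 + 25/43 → 1
L = 7/86 + 17/86 + 15/43 + 18/43 + 25/43 + 1 = 113/43 ≈ 2.628 bits/symbol.

2.628 bits/symbol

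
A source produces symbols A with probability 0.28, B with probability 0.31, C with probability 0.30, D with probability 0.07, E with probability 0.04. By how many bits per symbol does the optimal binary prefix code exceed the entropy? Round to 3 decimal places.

0.097 bits

Entropy H = −Σ p log₂ p ≈ 2.0134 bits.
Huffman merges: 1/25+7/100→11/100; 11/100+7/25→39/100; 3/10+31/100→61/100; 39/100+61/100→1. L = 211/100 ≈ 2.1100.
L − H = 2.1100 − 2.0134 = 0.097 bits.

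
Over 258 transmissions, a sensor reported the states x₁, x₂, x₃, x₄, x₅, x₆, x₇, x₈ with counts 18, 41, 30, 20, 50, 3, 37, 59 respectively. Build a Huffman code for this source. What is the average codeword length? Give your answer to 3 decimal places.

2.818 bits/symbol

Probabilities are the counts divided by 258.
Repeatedly combine the two least-probable nodes; the expected code length is the sum of the merged weights.
merge 1/86 + 3/43 → 7/86
merge 10/129 + 7/86 → 41/258
merge 5/43 + 37/258 → 67/258
merge 41/258 + 41/258 → 41/129
merge 25/129 + 59/258 → 109/258
merge 67/258 + 41/129 → 149/258
merge 109/258 + 149/258 → 1
L = 7/86 + 41/258 + 67/258 + 41/129 + 109/258 + 149/258 + 1 = 727/258 ≈ 2.818 bits/symbol.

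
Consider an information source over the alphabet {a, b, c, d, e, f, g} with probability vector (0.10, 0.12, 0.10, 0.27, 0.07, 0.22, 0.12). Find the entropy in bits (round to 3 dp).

2.658 bits

H = −Σ pᵢ log₂ pᵢ.
−0.10·log₂(0.10) = 0.3322
−0.12·log₂(0.12) = 0.3671
−0.10·log₂(0.10) = 0.3322
−0.27·log₂(0.27) = 0.5100
−0.07·log₂(0.07) = 0.2686
−0.22·log₂(0.22) = 0.4806
−0.12·log₂(0.12) = 0.3671
Sum ≈ 2.6577 → 2.658 bits.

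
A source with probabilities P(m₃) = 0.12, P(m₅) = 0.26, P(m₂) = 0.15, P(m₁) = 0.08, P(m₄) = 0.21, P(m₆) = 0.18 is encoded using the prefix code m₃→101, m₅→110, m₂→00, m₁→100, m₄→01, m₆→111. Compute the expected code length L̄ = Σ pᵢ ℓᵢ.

2.64 bits/symbol

L̄ = Σ pᵢ·ℓᵢ = 0.12·3 + 0.26·3 + 0.15·2 + 0.08·3 + 0.21·2 + 0.18·3 = 2.64 bits/symbol.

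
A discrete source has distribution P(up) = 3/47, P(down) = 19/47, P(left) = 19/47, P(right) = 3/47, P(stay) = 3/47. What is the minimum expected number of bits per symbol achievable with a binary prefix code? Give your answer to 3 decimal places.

1.915 bits/symbol

Repeatedly combine the two least-probable nodes; the expected code length is the sum of the merged weights.
merge 3/47 + 3/47 → 6/47
merge 3/47 + 6/47 → 9/47
merge 9/47 + 19/47 → 28/47
merge 19/47 + 28/47 → 1
L = 6/47 + 9/47 + 28/47 + 1 = 90/47 ≈ 1.915 bits/symbol.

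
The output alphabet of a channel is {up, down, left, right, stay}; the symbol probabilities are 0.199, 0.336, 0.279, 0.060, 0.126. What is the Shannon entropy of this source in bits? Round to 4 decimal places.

H = −Σ pᵢ log₂ pᵢ.
−0.199·log₂(0.199) = 0.4635
−0.336·log₂(0.336) = 0.5287
−0.279·log₂(0.279) = 0.5138
−0.060·log₂(0.060) = 0.2435
−0.126·log₂(0.126) = 0.3766
Sum ≈ 2.1261 → 2.1261 bits.

2.1261 bits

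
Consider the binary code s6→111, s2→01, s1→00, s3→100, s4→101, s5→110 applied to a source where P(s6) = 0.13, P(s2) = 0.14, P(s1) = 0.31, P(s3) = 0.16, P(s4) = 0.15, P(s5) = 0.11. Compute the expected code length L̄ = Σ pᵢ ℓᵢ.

2.55 bits/symbol

L̄ = Σ pᵢ·ℓᵢ = 0.13·3 + 0.14·2 + 0.31·2 + 0.16·3 + 0.15·3 + 0.11·3 = 2.55 bits/symbol.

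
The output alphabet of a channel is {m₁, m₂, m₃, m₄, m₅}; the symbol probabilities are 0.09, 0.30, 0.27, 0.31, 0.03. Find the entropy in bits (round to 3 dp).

H = −Σ pᵢ log₂ pᵢ.
−0.09·log₂(0.09) = 0.3127
−0.30·log₂(0.30) = 0.5211
−0.27·log₂(0.27) = 0.5100
−0.31·log₂(0.31) = 0.5238
−0.03·log₂(0.03) = 0.1518
Sum ≈ 2.0193 → 2.019 bits.

2.019 bits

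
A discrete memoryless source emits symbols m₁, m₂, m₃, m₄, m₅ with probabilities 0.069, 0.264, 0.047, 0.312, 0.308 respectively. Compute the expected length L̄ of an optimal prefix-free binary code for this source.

Repeatedly combine the two least-probable nodes; the expected code length is the sum of the merged weights.
merge 47/1000 + 69/1000 → 29/250
merge 29/250 + 33/125 → 19/50
merge 77/250 + 39/125 → 31/50
merge 19/50 + 31/50 → 1
L = 29/250 + 19/50 + 31/50 + 1 = 529/250 = 2.116 bits/symbol.

2.116 bits/symbol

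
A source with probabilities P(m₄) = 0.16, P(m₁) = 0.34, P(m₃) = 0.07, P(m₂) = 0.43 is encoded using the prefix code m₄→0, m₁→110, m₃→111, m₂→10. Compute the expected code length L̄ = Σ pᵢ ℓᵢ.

2.25 bits/symbol

L̄ = Σ pᵢ·ℓᵢ = 0.16·1 + 0.34·3 + 0.07·3 + 0.43·2 = 2.25 bits/symbol.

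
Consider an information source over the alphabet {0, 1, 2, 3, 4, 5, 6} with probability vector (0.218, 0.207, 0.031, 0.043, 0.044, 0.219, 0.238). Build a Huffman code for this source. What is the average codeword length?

Repeatedly combine the two least-probable nodes; the expected code length is the sum of the merged weights.
merge 31/1000 + 43/1000 → 37/500
merge 11/250 + 37/500 → 59/500
merge 59/500 + 207/1000 → 13/40
merge 109/500 + 219/1000 → 437/1000
merge 119/500 + 13/40 → 563/1000
merge 437/1000 + 563/1000 → 1
L = 37/500 + 59/500 + 13/40 + 437/1000 + 563/1000 + 1 = 2517/1000 = 2.517 bits/symbol.

2.517 bits/symbol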